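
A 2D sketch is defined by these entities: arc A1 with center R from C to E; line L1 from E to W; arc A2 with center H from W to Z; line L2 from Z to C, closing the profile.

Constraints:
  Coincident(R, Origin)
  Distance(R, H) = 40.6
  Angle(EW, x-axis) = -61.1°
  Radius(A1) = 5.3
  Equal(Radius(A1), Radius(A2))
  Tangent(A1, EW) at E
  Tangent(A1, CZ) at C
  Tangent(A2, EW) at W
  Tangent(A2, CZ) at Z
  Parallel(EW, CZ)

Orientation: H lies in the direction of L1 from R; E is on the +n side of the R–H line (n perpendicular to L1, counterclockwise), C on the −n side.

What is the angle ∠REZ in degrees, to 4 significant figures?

75.37°

The slot axis is L1's direction at -61.1°, so u = (cos -61.1°, sin -61.1°) = (0.4833, -0.8755) and n = (−sin -61.1°, cos -61.1°) = (0.8755, 0.4833). R is at the origin and H lies 40.6 along u from R, so H = 40.6·u = (19.62, -35.54). Tangency of A1 to both parallel lines with radius 5.3 puts E and C at R ± 5.3·n: E = (4.640, 2.561), C = (-4.640, -2.561). Equal radii place W and Z the same way about H: W = H + 5.3·n = (24.26, -32.98), Z = H − 5.3·n = (14.98, -38.11). Then cos ∠REZ = ER·EZ / (|ER||EZ|), giving 75.37°.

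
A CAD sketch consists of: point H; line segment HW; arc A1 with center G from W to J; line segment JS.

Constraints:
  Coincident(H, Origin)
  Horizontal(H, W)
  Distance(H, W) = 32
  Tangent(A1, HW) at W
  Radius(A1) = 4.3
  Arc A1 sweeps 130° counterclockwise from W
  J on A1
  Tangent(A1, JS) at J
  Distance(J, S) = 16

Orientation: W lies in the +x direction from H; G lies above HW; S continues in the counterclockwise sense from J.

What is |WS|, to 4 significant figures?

20.55

On A1, W sits at bearing -90° from G; a 130° counterclockwise sweep puts J at bearing 40°, so J = G + 4.3·(cos 40°, sin 40°) = (35.29, 7.064). The tangent condition forces GJ to be normal to JS, so JS runs along (−sin 40°, cos 40°); with |JS| = 16.0, S = (25.01, 19.32). Then |WS| = |S − W| = 20.55.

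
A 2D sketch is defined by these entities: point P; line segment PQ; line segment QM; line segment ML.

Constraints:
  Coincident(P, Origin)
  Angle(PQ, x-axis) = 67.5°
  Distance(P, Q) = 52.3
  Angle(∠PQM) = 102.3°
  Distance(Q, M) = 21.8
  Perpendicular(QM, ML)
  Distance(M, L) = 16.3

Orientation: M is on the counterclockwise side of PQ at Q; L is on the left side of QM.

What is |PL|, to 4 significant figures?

47.92

P is at the origin; PQ runs at 67.5° with length 52.3, so Q = 52.3·(cos 67.5°, sin 67.5°) = (20.01, 48.32). ∠PQM = 102.3°, so QM runs at 67.5° + (180° − 102.3°) = 145.2° from the x-axis; with |QM| = 21.8, M = Q + 21.8·(cos 145.2°, sin 145.2°) = (2.113, 60.76). QM is perpendicular to ML; with |ML| = 16.3 on the left of QM, L = M + 16.3·(-0.5707, -0.8211) = (-7.189, 47.38). Then |PL| = |L − P| = 47.92.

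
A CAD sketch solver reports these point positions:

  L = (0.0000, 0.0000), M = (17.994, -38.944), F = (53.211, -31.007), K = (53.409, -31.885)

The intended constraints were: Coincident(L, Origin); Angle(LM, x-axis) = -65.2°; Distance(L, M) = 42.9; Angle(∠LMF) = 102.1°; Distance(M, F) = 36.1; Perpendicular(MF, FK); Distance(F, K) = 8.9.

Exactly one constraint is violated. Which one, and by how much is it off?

Distance(F, K) = 8.9 — off by 8.00.

L = (0.00, 0.00) ✓; LM at -65.20° ✓; |LM| = 42.90 ✓; ∠LMF = 102.1° ✓; |MF| = 36.10 ✓; ∠(MF, FK) = 89.99° ✓; |FK| = 0.9000 ✗.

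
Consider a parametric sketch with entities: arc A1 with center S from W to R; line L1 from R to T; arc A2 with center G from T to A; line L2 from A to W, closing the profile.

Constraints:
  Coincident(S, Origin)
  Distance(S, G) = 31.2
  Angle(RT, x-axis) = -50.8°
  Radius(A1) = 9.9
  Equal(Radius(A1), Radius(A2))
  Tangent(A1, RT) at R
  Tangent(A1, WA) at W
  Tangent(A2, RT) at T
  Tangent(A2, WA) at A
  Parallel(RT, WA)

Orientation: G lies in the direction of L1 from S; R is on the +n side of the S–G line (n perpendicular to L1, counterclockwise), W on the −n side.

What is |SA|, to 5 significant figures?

32.733

The slot axis is L1's direction at -50.8°, so u = (cos -50.8°, sin -50.8°) = (0.63203, -0.77494) and n = (−sin -50.8°, cos -50.8°) = (0.77494, 0.63203). S is at the origin and G lies 31.2 along u from S, so G = 31.2·u = (19.719, -24.178). Tangency of A1 to both parallel lines with radius 9.9 puts R and W at S ± 9.9·n: R = (7.6720, 6.2571), W = (-7.6720, -6.2571). Equal radii place T and A the same way about G: T = G + 9.9·n = (27.391, -17.921), A = G − 9.9·n = (12.047, -30.435). Then |SA| = |A − S| = 32.733.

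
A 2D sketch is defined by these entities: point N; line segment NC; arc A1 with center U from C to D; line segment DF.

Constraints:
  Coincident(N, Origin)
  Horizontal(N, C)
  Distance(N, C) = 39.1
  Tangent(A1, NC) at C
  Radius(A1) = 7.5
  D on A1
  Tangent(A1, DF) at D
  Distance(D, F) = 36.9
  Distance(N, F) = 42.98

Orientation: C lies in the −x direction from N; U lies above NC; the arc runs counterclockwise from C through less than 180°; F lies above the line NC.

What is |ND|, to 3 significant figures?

32.5

Checks: |NC| = 39.10 ✓; |UD| = 7.500 ✓; ∠(UD, DF) = 90.00° ✓; |DF| = 36.90 ✓; |NF| = 42.98 ✓.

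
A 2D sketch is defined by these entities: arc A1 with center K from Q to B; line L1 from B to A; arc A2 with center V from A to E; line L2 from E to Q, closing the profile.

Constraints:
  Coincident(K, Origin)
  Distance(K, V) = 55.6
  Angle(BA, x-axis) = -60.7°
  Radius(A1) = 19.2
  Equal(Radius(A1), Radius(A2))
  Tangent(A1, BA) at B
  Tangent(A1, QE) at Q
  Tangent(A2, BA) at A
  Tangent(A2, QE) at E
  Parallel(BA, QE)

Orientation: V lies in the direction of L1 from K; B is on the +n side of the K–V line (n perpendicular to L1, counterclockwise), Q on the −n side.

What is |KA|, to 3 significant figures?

58.8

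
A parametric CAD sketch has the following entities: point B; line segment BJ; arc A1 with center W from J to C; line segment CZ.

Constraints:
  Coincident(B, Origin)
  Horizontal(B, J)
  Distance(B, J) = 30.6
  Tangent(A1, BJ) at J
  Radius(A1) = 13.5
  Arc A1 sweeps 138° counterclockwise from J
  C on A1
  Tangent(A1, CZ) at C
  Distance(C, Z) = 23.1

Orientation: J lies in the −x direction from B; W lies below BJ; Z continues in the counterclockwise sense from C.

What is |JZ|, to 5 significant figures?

39.829

B is at the origin; B and J share the same y with |BJ| = 30.6 and J on the −x side, so J = (-30.600, 0.0000). The tangent condition forces WJ to be normal to BJ, so W = J + (0, -13.5) = (-30.600, -13.500). On A1, J sits at bearing 90° from W; a 138° counterclockwise sweep puts C at bearing 228°, so C = W + 13.5·(cos 228°, sin 228°) = (-39.633, -23.532). A1 meets CZ tangentially, so WC is at right angles to CZ, so CZ runs along (−sin 228°, cos 228°); with |CZ| = 23.1, Z = (-22.467, -38.989). Then |JZ| = |Z − J| = 39.829.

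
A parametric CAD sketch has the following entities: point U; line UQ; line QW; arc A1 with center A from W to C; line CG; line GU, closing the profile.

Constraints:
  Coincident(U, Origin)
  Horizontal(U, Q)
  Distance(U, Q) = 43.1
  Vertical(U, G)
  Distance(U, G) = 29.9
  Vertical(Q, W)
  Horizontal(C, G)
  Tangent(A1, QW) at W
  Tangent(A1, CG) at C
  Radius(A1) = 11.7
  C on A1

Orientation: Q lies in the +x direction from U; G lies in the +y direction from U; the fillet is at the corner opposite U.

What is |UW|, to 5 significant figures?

46.785

U is at the origin; U and Q share the same y with |UQ| = 43.1 and Q on the +x side, so Q = (43.100, 0.0000). U and G share the same x with |UG| = 29.9 and G on the +y side, so G = (0.0000, 29.900). The virtual corner opposite U is at (43.100, 29.900). Tangency of A1 to QW means the radius AW is perpendicular to QW and the tangent condition forces AC to be normal to CG, with radius 11.7, so the center A sits 11.7 in from both sides at A = (31.400, 18.200). That places the tangent points at W = (43.100, 18.200) on QW and C = (31.400, 29.900) on CG. Then |UW| = |W − U| = 46.785.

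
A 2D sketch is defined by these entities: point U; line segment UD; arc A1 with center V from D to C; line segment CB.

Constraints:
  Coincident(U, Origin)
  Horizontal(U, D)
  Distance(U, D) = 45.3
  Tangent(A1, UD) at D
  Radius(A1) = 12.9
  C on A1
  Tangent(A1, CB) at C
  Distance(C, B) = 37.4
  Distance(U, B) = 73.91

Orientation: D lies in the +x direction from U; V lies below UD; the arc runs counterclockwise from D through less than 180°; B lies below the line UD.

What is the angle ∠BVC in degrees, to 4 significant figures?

70.97°

Checks: U = (0.00, 0.00) ✓; |VC| = 12.90 ✓; ∠(VC, CB) = 90.00° ✓; |CB| = 37.40 ✓; |UB| = 73.91 ✓.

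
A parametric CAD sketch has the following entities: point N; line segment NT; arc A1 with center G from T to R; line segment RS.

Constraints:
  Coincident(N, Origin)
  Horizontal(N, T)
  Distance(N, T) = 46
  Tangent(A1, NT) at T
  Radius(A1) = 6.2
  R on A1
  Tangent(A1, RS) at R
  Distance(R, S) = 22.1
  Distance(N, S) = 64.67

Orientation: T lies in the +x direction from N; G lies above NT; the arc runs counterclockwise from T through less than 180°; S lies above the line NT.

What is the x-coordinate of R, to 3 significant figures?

51.8

N is at the origin; N and T share the same y with |NT| = 46.0 and T on the +x side, so T = (46.0, 0.00). Tangency of A1 to NT means the radius GT is perpendicular to NT, so G = T + (0, 6.2) = (46.0, 6.20). Since GR ⟂ RS (tangency), |GS| = √(6.2² + 22.1²) = 23.0 regardless of where R sits on A1. So S lies on both circle(N, 64.67) and circle(G, 23.0); the above-NT intersection is S = (59.8, 24.5). R is the foot of the tangent from S: R = (51.8, 3.93).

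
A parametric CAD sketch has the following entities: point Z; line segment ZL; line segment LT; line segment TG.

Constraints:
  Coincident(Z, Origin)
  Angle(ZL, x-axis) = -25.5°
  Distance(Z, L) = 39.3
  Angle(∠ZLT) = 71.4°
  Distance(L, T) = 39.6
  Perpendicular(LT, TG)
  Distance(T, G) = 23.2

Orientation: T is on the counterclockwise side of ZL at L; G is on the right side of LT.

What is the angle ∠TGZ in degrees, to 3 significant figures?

24.1°

Z is at the origin; ZL runs at -25.5° with length 39.3, so L = 39.3·(cos -25.5°, sin -25.5°) = (35.5, -16.9). ∠ZLT = 71.4°, so LT runs at -25.5° + (180° − 71.4°) = 83.1° from the x-axis; with |LT| = 39.6, T = L + 39.6·(cos 83.1°, sin 83.1°) = (40.2, 22.4). The perpendicularity gives TG at right angles to LT; with |TG| = 23.2 on the right of LT, G = T + 23.2·(0.993, -0.120) = (63.3, 19.6). Then cos ∠TGZ = GT·GZ / (|GT||GZ|), giving 24.1°.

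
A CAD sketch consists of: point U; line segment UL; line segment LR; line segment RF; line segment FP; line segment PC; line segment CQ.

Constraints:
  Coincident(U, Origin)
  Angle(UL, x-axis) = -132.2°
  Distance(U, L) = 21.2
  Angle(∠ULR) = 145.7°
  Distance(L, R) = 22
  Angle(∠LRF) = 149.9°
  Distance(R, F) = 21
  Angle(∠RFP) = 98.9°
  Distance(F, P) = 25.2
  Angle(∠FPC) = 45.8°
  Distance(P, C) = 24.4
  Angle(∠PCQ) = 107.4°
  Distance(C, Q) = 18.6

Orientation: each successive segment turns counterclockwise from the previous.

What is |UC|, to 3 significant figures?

38.4

∠RFP = 98.9° gives FP at 13.3° from the x-axis; with |FP| = 25.2, P = (15.2, -51.1). ∠FPC = 45.8° gives PC at 148° from the x-axis; with |PC| = 24.4, C = (-5.38, -38.0). Then |UC| = |C − U| = 38.4.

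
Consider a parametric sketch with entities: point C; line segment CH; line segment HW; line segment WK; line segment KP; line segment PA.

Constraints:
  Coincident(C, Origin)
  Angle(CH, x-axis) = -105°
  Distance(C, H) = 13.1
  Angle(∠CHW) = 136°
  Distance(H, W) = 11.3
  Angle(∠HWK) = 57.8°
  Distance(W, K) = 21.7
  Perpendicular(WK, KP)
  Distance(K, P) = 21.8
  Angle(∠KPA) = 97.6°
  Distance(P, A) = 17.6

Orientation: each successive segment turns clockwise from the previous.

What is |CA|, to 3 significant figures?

18.5

WK ⟂ KP, so KP runs at -1.20°; with |KP| = 21.8, P = (9.17, 2.77). ∠KPA = 97.6° gives PA at -83.6° from the x-axis; with |PA| = 17.6, A = (11.1, -14.7). Then |CA| = |A − C| = 18.5.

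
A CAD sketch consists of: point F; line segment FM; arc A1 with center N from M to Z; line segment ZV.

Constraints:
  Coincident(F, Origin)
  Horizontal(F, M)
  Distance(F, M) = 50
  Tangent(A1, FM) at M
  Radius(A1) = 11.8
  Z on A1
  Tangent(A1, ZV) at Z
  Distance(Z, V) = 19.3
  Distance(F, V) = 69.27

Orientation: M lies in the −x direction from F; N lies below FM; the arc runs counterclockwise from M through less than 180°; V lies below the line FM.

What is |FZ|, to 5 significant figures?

62.900

Checks: |NZ| = 11.80 ✓; ∠(NZ, ZV) = 90.00° ✓; |ZV| = 19.30 ✓; |FV| = 69.27 ✓.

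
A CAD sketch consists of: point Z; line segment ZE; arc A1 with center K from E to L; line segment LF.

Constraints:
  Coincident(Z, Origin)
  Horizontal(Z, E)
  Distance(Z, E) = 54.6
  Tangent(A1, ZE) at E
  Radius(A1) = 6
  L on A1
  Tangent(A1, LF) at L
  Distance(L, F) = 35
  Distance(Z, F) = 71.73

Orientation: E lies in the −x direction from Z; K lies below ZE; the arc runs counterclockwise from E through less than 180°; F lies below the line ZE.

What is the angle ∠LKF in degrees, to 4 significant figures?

80.27°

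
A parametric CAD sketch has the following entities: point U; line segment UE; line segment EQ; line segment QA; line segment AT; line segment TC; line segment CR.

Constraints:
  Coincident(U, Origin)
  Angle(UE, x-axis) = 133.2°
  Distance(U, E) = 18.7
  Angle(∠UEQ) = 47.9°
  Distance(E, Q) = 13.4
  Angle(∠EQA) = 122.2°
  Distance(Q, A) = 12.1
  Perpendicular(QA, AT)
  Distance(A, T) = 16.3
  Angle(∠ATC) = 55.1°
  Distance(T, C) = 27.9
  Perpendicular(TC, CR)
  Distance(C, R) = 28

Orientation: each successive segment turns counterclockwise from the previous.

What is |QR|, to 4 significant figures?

23.23

U is at the origin; UE runs at 133.2° with length 18.7, so E = (-12.80, 13.63). ∠UEQ = 47.9° gives EQ at -94.70° from the x-axis; with |EQ| = 13.4, Q = (-13.90, 0.2768). ∠EQA = 122.2° gives QA at -36.90° from the x-axis; with |QA| = 12.1, A = (-4.223, -6.988). QA ⟂ AT, so AT runs at 53.10°; with |AT| = 16.3, T = (5.564, 6.047). ∠ATC = 55.1° gives TC at 178.0° from the x-axis; with |TC| = 27.9, C = (-22.32, 7.020). TC ⟂ CR, so CR runs at -92.00°; with |CR| = 28.0, R = (-23.30, -20.96). Then |QR| = |R − Q| = 23.23.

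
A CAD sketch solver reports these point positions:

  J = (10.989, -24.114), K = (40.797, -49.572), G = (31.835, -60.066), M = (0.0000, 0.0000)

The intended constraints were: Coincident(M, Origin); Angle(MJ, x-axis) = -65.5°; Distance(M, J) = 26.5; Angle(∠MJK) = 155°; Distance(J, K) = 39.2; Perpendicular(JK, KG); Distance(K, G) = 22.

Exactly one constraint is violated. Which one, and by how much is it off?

Distance(K, G) = 22 — off by 8.20.

M = (0.00, 0.00) ✓; MJ at -65.50° ✓; |MJ| = 26.50 ✓; ∠MJK = 155.0° ✓; |JK| = 39.20 ✓; ∠(JK, KG) = 90.00° ✓; |KG| = 13.80 ✗.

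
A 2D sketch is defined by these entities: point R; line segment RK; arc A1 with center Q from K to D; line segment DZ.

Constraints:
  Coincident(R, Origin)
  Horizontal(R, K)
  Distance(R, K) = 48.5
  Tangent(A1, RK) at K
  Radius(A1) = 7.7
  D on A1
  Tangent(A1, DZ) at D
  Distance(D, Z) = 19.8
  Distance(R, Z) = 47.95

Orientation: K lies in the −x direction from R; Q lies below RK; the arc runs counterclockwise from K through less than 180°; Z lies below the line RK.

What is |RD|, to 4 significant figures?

55.46

R is at the origin; RK is horizontal with |RK| = 48.5 and K on the −x side, so K = (-48.50, 0.000). Tangency of A1 to RK means the radius QK is perpendicular to RK, so Q = K + (0, -7.7) = (-48.50, -7.700). Since QD ⟂ DZ (tangency), |QZ| = √(7.7² + 19.8²) = 21.24 regardless of where D sits on A1. So Z lies on both circle(R, 47.95) and circle(Q, 21.24); the below-RK intersection is Z = (-39.62, -27.00). D is the foot of the tangent from Z: D = (-53.85, -13.23).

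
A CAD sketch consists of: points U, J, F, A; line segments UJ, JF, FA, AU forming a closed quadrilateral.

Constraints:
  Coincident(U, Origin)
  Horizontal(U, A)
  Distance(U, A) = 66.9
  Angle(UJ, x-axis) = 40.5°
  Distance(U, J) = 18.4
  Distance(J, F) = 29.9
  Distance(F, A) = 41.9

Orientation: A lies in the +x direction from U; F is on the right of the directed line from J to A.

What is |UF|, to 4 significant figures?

31.29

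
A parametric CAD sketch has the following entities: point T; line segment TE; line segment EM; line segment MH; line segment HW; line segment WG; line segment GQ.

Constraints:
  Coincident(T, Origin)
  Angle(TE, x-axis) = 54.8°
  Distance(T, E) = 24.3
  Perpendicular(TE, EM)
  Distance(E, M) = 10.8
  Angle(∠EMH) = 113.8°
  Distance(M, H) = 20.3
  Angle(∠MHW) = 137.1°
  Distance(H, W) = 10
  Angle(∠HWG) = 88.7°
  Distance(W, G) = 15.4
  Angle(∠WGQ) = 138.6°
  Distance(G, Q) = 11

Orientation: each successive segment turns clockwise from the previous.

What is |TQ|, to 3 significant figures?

12.0

T is at the origin; TE runs at 54.8° with length 24.3, so E = (14.0, 19.9). TE is perpendicular to EM, so EM runs at -35.2°; with |EM| = 10.8, M = (22.8, 13.6). ∠EMH = 113.8° gives MH at -101° from the x-axis; with |MH| = 20.3, H = (18.8, -6.27). ∠MHW = 137.1° gives HW at -144° from the x-axis; with |HW| = 10.0, W = (10.7, -12.1). ∠HWG = 88.7° gives WG at 124° from the x-axis; with |WG| = 15.4, G = (2.00, 0.603). ∠WGQ = 138.6° gives GQ at 83.0° from the x-axis; with |GQ| = 11.0, Q = (3.34, 11.5). Then |TQ| = |Q − T| = 12.0.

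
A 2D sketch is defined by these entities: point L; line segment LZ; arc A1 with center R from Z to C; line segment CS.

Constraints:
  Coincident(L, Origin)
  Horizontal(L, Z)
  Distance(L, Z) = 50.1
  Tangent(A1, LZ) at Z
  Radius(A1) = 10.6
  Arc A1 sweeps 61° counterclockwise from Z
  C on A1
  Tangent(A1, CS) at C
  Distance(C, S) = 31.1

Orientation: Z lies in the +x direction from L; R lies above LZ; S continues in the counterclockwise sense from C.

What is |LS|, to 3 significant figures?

81.3

L is at the origin; L and Z share the same y with |LZ| = 50.1 and Z on the +x side, so Z = (50.1, 0.00). Since A1 is tangent to LZ there, RZ ⟂ LZ, so R = Z + (0, 10.6) = (50.1, 10.6). On A1, Z sits at bearing -90° from R; a 61° counterclockwise sweep puts C at bearing -29°, so C = R + 10.6·(cos -29°, sin -29°) = (59.4, 5.46). Tangency of A1 to CS means the radius RC is perpendicular to CS, so CS runs along (−sin -29°, cos -29°); with |CS| = 31.1, S = (74.4, 32.7). Then |LS| = |S − L| = 81.3.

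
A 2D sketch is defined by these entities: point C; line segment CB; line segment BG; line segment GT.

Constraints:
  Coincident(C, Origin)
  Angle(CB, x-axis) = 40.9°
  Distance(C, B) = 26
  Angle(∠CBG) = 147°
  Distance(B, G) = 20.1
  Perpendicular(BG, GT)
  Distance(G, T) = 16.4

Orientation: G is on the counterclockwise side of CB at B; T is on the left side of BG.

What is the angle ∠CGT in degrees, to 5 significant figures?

71.329°

C is at the origin; CB runs at 40.9° with length 26.0, so B = 26.0·(cos 40.9°, sin 40.9°) = (19.652, 17.023). ∠CBG = 147.0°, so BG runs at 40.9° + (180° − 147.0°) = 73.900° from the x-axis; with |BG| = 20.1, G = B + 20.1·(cos 73.900°, sin 73.900°) = (25.226, 36.335). The perpendicularity gives GT at right angles to BG; with |GT| = 16.4 on the left of BG, T = G + 16.4·(-0.96078, 0.27731) = (9.4694, 40.883). Then cos ∠CGT = GC·GT / (|GC||GT|), giving 71.329°.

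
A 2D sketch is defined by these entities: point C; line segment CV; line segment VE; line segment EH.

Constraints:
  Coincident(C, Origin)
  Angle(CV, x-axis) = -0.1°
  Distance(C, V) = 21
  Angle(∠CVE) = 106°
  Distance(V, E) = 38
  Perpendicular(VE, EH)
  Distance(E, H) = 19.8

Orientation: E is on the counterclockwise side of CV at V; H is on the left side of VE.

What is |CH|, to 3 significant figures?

43.8

∠CVE = 106.0°, so VE runs at -0.1° + (180° − 106.0°) = 73.9° from the x-axis; with |VE| = 38.0, E = V + 38.0·(cos 73.9°, sin 73.9°) = (31.5, 36.5). VE ⟂ EH; with |EH| = 19.8 on the left of VE, H = E + 19.8·(-0.961, 0.277) = (12.5, 42.0). Then |CH| = |H − C| = 43.8.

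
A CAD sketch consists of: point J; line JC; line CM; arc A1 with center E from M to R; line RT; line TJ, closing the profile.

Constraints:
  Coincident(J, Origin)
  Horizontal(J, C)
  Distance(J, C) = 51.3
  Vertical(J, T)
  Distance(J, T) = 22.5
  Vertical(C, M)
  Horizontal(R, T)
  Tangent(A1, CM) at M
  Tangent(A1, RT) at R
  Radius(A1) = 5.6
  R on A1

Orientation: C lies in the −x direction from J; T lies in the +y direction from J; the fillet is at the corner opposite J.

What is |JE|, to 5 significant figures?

48.725

J is at the origin; J and C share the same y with |JC| = 51.3 and C on the −x side, so C = (-51.300, 0.0000). J and T share the same x with |JT| = 22.5 and T on the +y side, so T = (0.0000, 22.500). The virtual corner opposite J is at (-51.300, 22.500). The tangent condition forces EM to be normal to CM and tangency of A1 to RT means the radius ER is perpendicular to RT, with radius 5.6, so the center E sits 5.6 in from both sides at E = (-45.700, 16.900). Then |JE| = |E − J| = 48.725.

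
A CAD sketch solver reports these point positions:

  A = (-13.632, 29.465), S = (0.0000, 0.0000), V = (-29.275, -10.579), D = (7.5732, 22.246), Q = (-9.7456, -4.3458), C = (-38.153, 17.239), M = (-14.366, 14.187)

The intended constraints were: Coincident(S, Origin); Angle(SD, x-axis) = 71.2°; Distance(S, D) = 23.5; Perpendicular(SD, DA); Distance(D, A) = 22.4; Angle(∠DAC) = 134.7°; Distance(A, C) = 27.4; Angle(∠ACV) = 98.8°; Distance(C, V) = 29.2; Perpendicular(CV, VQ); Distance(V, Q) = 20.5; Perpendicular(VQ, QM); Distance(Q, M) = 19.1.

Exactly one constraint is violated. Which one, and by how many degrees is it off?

Perpendicular(VQ, QM) — off by 3.70°.

S = (0.00, 0.00) ✓; SD at 71.20° ✓; |SD| = 23.50 ✓; ∠(SD, DA) = 90.00° ✓; |DA| = 22.40 ✓; ∠DAC = 134.7° ✓; |AC| = 27.40 ✓; ∠ACV = 98.80° ✓; |CV| = 29.20 ✓; ∠(CV, VQ) = 90.00° ✓; |VQ| = 20.50 ✓; ∠(VQ, QM) = 86.30° ✗; |QM| = 19.10 ✓.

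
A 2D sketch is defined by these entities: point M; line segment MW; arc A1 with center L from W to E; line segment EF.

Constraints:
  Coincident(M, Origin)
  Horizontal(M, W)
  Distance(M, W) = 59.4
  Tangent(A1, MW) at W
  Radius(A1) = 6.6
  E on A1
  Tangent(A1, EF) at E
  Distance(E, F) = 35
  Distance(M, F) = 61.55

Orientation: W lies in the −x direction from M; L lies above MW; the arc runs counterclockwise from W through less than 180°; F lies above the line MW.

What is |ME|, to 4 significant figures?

53.18

M is at the origin; M and W share the same y with |MW| = 59.4 and W on the −x side, so W = (-59.40, 0.000). The tangent condition forces LW to be normal to MW, so L = W + (0, 6.6) = (-59.40, 6.600). Since LE ⟂ EF (tangency), |LF| = √(6.6² + 35.0²) = 35.62 regardless of where E sits on A1. So F lies on both circle(M, 61.55) and circle(L, 35.62); the above-MW intersection is F = (-46.84, 39.93). E is the foot of the tangent from F: E = (-52.90, 5.457).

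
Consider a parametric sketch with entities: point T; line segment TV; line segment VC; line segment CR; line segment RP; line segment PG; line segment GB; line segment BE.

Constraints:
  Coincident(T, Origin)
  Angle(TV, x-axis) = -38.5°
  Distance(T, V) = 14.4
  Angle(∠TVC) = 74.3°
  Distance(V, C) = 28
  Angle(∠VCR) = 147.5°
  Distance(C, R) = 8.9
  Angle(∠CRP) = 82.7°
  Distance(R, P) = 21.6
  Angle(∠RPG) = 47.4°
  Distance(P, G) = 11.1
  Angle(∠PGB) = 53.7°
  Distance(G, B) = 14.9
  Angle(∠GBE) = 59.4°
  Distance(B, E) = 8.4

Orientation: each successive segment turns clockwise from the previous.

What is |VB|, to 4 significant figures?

37.62

T is at the origin; TV runs at -38.5° with length 14.4, so V = (11.27, -8.964). ∠TVC = 74.3° gives VC at -144.2° from the x-axis; with |VC| = 28.0, C = (-11.44, -25.34). ∠VCR = 147.5° gives CR at -176.7° from the x-axis; with |CR| = 8.9, R = (-20.33, -25.86). ∠CRP = 82.7° gives RP at 86.00° from the x-axis; with |RP| = 21.6, P = (-18.82, -4.308). ∠RPG = 47.4° gives PG at -46.60° from the x-axis; with |PG| = 11.1, G = (-11.19, -12.37). ∠PGB = 53.7° gives GB at -172.9° from the x-axis; with |GB| = 14.9, B = (-25.98, -14.21). Then |VB| = |B − V| = 37.62.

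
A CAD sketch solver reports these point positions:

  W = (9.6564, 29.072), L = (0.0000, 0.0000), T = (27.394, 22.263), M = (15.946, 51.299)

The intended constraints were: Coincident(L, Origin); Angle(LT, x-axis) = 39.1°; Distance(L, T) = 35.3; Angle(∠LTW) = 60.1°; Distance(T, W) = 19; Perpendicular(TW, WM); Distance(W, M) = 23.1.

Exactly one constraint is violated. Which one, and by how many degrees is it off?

Perpendicular(TW, WM) — off by 5.20°.

L = (0.00, 0.00) ✓; LT at 39.10° ✓; |LT| = 35.30 ✓; ∠LTW = 60.10° ✓; |TW| = 19.00 ✓; ∠(TW, WM) = 84.80° ✗; |WM| = 23.10 ✓.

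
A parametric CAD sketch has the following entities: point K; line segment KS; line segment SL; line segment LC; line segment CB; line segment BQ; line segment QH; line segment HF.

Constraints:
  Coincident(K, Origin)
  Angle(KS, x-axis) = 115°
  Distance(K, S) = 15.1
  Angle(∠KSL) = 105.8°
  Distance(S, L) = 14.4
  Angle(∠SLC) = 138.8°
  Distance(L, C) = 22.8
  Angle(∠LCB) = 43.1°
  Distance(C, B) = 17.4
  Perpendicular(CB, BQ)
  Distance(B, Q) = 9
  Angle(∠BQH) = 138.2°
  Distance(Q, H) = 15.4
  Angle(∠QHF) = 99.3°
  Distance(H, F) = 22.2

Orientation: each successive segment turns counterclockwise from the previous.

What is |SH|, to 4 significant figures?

24.31

K is at the origin; KS runs at 115.0° with length 15.1, so S = (-6.382, 13.69). ∠KSL = 105.8° gives SL at -170.8° from the x-axis; with |SL| = 14.4, L = (-20.60, 11.38). ∠SLC = 138.8° gives LC at -129.6° from the x-axis; with |LC| = 22.8, C = (-35.13, -6.185). ∠LCB = 43.1° gives CB at 7.300° from the x-axis; with |CB| = 17.4, B = (-17.87, -3.974). The perpendicularity gives BQ at right angles to CB, so BQ runs at 97.30°; with |BQ| = 9.0, Q = (-19.01, 4.953). ∠BQH = 138.2° gives QH at 139.1° from the x-axis; with |QH| = 15.4, H = (-30.65, 15.04). Then |SH| = |H − S| = 24.31.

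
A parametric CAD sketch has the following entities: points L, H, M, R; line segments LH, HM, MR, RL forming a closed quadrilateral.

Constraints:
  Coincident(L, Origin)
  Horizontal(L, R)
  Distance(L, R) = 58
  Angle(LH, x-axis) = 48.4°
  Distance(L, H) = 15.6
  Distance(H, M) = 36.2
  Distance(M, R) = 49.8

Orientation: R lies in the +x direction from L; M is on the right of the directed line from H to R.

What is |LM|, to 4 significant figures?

28.31

L is at the origin; L and R share the same y with |LR| = 58.0 and R in +x, so R = (58.0, 0). LH runs at 48.4° with |LH| = 15.6, so H = (10.36, 11.67). M is determined by |HM| = 36.2 and |MR| = 49.8 together: it lies at the intersection of circle(H, 36.2) and circle(R, 49.8). With |HR| = 49.05, the foot of the radical line on HR is 12.60 from H and the perpendicular offset is √(36.2² − 12.60²) = 33.94. Taking the right-of-HR solution: M = (14.53, -24.29).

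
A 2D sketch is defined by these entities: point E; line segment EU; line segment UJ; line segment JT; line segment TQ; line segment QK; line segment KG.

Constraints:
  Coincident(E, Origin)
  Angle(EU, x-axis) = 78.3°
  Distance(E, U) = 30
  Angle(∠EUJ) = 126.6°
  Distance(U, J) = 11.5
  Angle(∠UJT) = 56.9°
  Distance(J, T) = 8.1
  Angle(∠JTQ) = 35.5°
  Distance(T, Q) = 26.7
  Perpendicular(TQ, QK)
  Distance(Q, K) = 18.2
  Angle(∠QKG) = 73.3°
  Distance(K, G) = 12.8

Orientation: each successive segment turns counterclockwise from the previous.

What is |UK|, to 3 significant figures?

31.8

E is at the origin; EU runs at 78.3° with length 30.0, so U = (6.08, 29.4). ∠EUJ = 126.6° gives UJ at 132° from the x-axis; with |UJ| = 11.5, J = (-1.57, 38.0). ∠UJT = 56.9° gives JT at -105° from the x-axis; with |JT| = 8.1, T = (-3.69, 30.1). ∠JTQ = 35.5° gives TQ at 39.3° from the x-axis; with |TQ| = 26.7, Q = (17.0, 47.1). TQ ⟂ QK, so QK runs at 129°; with |QK| = 18.2, K = (5.44, 61.1). Then |UK| = |K − U| = 31.8.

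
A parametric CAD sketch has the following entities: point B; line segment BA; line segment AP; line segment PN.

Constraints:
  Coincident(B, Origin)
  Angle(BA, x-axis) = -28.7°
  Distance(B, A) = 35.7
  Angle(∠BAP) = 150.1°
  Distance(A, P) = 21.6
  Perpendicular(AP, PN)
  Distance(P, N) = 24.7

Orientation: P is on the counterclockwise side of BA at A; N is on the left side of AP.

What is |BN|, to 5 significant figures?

53.000

B is at the origin; BA runs at -28.7° with length 35.7, so A = 35.7·(cos -28.7°, sin -28.7°) = (31.314, -17.144). ∠BAP = 150.1°, so AP runs at -28.7° + (180° − 150.1°) = 1.2000° from the x-axis; with |AP| = 21.6, P = A + 21.6·(cos 1.2000°, sin 1.2000°) = (52.909, -16.692). AP ⟂ PN; with |PN| = 24.7 on the left of AP, N = P + 24.7·(-0.020942, 0.99978) = (52.392, 8.0030). Then |BN| = |N − B| = 53.000.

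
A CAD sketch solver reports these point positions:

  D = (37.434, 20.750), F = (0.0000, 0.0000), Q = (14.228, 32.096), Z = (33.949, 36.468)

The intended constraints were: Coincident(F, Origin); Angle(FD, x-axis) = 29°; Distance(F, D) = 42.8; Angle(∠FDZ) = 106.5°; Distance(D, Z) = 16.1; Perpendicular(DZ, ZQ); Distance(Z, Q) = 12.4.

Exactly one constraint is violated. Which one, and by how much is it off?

Distance(Z, Q) = 12.4 — off by 7.80.

F = (0.00, 0.00) ✓; FD at 29.00° ✓; |FD| = 42.80 ✓; ∠FDZ = 106.5° ✓; |DZ| = 16.10 ✓; ∠(DZ, ZQ) = 90.00° ✓; |ZQ| = 20.20 ✗.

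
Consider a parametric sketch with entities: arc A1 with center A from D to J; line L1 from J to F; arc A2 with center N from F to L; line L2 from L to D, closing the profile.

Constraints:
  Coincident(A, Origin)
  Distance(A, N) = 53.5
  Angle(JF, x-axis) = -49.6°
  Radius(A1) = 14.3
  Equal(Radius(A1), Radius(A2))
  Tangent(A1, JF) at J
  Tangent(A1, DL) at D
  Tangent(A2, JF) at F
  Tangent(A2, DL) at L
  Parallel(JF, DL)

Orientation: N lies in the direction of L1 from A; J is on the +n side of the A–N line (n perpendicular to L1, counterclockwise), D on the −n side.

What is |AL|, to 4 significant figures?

55.38

The slot axis is L1's direction at -49.6°, so u = (cos -49.6°, sin -49.6°) = (0.6481, -0.7615) and n = (−sin -49.6°, cos -49.6°) = (0.7615, 0.6481). A is at the origin and N lies 53.5 along u from A, so N = 53.5·u = (34.67, -40.74). Tangency of A1 to both parallel lines with radius 14.3 puts J and D at A ± 14.3·n: J = (10.89, 9.268), D = (-10.89, -9.268). Equal radii place F and L the same way about N: F = N + 14.3·n = (45.56, -31.47), L = N − 14.3·n = (23.78, -50.01). Then |AL| = |L − A| = 55.38.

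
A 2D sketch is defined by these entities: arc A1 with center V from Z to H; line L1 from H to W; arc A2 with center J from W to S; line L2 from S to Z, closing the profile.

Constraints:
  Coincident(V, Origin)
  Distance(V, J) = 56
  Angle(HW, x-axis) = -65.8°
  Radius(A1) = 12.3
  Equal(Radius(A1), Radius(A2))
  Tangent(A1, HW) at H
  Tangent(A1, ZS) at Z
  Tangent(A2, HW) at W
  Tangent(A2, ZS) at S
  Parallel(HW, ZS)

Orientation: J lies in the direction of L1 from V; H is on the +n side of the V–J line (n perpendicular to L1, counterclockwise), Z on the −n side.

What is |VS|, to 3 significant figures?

57.3

The slot axis is L1's direction at -65.8°, so u = (cos -65.8°, sin -65.8°) = (0.410, -0.912) and n = (−sin -65.8°, cos -65.8°) = (0.912, 0.410). V is at the origin and J lies 56.0 along u from V, so J = 56.0·u = (23.0, -51.1). Tangency of A1 to both parallel lines with radius 12.3 puts H and Z at V ± 12.3·n: H = (11.2, 5.04), Z = (-11.2, -5.04). Equal radii place W and S the same way about J: W = J + 12.3·n = (34.2, -46.0), S = J − 12.3·n = (11.7, -56.1). Then |VS| = |S − V| = 57.3.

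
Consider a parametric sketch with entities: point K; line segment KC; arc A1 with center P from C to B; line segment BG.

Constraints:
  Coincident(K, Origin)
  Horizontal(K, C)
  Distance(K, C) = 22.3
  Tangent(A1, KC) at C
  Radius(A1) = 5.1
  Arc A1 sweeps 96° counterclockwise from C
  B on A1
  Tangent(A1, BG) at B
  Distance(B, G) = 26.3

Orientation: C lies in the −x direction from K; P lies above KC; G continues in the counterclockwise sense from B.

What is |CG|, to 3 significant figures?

31.9

On A1, C sits at bearing -90° from P; a 96° counterclockwise sweep puts B at bearing 6°, so B = P + 5.1·(cos 6°, sin 6°) = (-17.2, 5.63). The tangent condition forces PB to be normal to BG, so BG runs along (−sin 6°, cos 6°); with |BG| = 26.3, G = (-20.0, 31.8). Then |CG| = |G − C| = 31.9.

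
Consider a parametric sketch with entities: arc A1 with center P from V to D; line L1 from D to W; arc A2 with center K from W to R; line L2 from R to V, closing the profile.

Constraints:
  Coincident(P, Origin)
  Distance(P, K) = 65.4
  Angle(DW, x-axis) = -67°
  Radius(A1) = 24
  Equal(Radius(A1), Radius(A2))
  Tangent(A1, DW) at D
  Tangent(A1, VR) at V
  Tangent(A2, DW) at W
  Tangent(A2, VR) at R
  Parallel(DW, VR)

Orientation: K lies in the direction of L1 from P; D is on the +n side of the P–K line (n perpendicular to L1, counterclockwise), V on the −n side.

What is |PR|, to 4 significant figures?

69.66

The slot axis is L1's direction at -67.0°, so u = (cos -67.0°, sin -67.0°) = (0.3907, -0.9205) and n = (−sin -67.0°, cos -67.0°) = (0.9205, 0.3907). P is at the origin and K lies 65.4 along u from P, so K = 65.4·u = (25.55, -60.20). Tangency of A1 to both parallel lines with radius 24.0 puts D and V at P ± 24.0·n: D = (22.09, 9.378), V = (-22.09, -9.378). Equal radii place W and R the same way about K: W = K + 24.0·n = (47.65, -50.82), R = K − 24.0·n = (3.462, -69.58). Then |PR| = |R − P| = 69.66.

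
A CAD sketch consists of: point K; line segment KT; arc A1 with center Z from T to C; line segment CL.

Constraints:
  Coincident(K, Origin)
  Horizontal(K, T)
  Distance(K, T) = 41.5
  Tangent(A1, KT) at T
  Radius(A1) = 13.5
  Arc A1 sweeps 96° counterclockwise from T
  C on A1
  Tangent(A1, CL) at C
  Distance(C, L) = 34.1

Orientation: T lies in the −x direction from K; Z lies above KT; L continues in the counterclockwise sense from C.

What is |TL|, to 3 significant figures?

49.8

K is at the origin; K and T share the same y with |KT| = 41.5 and T on the −x side, so T = (-41.5, 0.00). Tangency of A1 to KT means the radius ZT is perpendicular to KT, so Z = T + (0, 13.5) = (-41.5, 13.5). On A1, T sits at bearing -90° from Z; a 96° counterclockwise sweep puts C at bearing 6°, so C = Z + 13.5·(cos 6°, sin 6°) = (-28.1, 14.9). A1 meets CL tangentially, so ZC is at right angles to CL, so CL runs along (−sin 6°, cos 6°); with |CL| = 34.1, L = (-31.6, 48.8). Then |TL| = |L − T| = 49.8.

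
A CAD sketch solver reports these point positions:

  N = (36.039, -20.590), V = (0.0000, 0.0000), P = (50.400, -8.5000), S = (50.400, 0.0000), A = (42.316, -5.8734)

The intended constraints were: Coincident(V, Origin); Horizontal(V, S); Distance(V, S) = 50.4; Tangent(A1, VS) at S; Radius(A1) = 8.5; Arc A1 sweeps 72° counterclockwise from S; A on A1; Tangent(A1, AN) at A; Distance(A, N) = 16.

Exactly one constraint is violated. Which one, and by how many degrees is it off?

Tangent(A1, AN) at A — off by 5.10°.

V = (0.00, 0.00) ✓; V.y = 0.00, S.y = 0.00 ✓; |VS| = 50.40 ✓; ∠(PS, SV) = 90.00° ✓; |PS| = 8.500 ✓; bearing(P→A) − bearing(P→S) = 72.00° ✓; |PA| = 8.500 ✓; ∠(PA, AN) = 95.10° ✗; |AN| = 16.00 ✓.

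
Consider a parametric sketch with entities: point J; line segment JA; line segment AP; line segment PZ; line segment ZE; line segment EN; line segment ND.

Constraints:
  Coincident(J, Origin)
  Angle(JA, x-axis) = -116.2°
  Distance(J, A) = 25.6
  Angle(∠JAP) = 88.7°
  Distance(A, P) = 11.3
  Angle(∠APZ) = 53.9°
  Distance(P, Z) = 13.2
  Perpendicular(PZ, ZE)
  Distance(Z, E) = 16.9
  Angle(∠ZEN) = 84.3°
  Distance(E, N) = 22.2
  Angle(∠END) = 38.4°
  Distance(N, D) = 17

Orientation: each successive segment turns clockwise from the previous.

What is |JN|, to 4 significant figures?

41.64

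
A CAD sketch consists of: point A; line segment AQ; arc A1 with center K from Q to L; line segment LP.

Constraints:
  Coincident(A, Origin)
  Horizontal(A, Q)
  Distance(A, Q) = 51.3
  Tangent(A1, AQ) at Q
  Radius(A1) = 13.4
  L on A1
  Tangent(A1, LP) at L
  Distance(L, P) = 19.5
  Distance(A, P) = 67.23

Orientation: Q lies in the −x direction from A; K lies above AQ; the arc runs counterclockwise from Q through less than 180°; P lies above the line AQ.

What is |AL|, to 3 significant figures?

48.1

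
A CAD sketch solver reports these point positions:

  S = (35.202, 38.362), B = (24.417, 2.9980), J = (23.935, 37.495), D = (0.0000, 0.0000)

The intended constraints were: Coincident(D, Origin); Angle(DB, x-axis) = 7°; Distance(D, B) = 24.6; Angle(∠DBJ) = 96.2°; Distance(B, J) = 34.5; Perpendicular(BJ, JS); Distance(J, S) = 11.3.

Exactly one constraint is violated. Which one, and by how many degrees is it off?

Perpendicular(BJ, JS) — off by 3.60°.

D = (0.00, 0.00) ✓; DB at 7.000° ✓; |DB| = 24.60 ✓; ∠DBJ = 96.20° ✓; |BJ| = 34.50 ✓; ∠(BJ, JS) = 86.40° ✗; |JS| = 11.30 ✓.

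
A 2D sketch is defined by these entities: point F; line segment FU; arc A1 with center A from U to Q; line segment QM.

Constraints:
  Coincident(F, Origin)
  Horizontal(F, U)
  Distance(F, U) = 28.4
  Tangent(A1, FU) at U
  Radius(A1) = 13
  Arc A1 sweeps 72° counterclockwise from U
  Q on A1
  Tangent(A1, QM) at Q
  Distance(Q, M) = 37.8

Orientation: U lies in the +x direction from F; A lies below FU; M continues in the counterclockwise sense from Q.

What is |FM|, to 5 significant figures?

45.143

F is at the origin; FU is horizontal with |FU| = 28.4 and U on the +x side, so U = (28.400, 0.0000). Tangency of A1 to FU means the radius AU is perpendicular to FU, so A = U + (0, -13) = (28.400, -13.000). On A1, U sits at bearing 90° from A; a 72° counterclockwise sweep puts Q at bearing 162°, so Q = A + 13.0·(cos 162°, sin 162°) = (16.036, -8.9828). Since A1 is tangent to QM there, AQ ⟂ QM, so QM runs along (−sin 162°, cos 162°); with |QM| = 37.8, M = (4.3554, -44.933). Then |FM| = |M − F| = 45.143.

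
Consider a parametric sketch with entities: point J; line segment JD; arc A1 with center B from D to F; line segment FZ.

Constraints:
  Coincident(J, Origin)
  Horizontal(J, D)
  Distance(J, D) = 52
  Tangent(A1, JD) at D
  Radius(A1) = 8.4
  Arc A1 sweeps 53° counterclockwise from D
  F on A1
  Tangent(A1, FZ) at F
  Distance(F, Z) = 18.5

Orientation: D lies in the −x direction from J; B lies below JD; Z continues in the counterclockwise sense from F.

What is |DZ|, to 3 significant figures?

25.4

J is at the origin; J and D share the same y with |JD| = 52.0 and D on the −x side, so D = (-52.0, 0.00). A1 meets JD tangentially, so BD is at right angles to JD, so B = D + (0, -8.4) = (-52.0, -8.40). On A1, D sits at bearing 90° from B; a 53° counterclockwise sweep puts F at bearing 143°, so F = B + 8.4·(cos 143°, sin 143°) = (-58.7, -3.34). The tangent condition forces BF to be normal to FZ, so FZ runs along (−sin 143°, cos 143°); with |FZ| = 18.5, Z = (-69.8, -18.1). Then |DZ| = |Z − D| = 25.4.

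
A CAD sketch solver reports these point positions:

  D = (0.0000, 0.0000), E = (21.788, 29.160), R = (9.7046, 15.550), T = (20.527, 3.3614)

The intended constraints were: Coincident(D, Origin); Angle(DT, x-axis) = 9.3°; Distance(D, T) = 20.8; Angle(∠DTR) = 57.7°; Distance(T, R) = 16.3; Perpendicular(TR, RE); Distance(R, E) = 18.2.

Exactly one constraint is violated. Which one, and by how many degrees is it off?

Perpendicular(TR, RE) — off by 6.80°.

D = (0.00, 0.00) ✓; DT at 9.300° ✓; |DT| = 20.80 ✓; ∠DTR = 57.70° ✓; |TR| = 16.30 ✓; ∠(TR, RE) = 83.20° ✗; |RE| = 18.20 ✓.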